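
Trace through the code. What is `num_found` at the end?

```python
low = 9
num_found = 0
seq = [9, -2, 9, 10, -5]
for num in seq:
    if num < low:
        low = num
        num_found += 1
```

Let's trace through this code step by step.

Initialize: low = 9
Initialize: num_found = 0
Initialize: seq = [9, -2, 9, 10, -5]
Entering loop: for num in seq:

After execution: num_found = 2
2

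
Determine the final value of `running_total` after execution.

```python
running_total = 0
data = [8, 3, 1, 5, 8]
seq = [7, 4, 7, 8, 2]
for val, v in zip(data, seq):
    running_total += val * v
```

Let's trace through this code step by step.

Initialize: running_total = 0
Initialize: data = [8, 3, 1, 5, 8]
Initialize: seq = [7, 4, 7, 8, 2]
Entering loop: for val, v in zip(data, seq):

After execution: running_total = 131
131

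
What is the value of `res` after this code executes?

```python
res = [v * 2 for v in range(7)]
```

Let's trace through this code step by step.

Initialize: res = [v * 2 for v in range(7)]

After execution: res = [0, 2, 4, 6, 8, 10, 12]
[0, 2, 4, 6, 8, 10, 12]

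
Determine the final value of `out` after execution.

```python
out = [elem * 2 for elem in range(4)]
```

Let's trace through this code step by step.

Initialize: out = [elem * 2 for elem in range(4)]

After execution: out = [0, 2, 4, 6]
[0, 2, 4, 6]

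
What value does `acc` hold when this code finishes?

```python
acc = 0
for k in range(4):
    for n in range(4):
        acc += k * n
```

Let's trace through this code step by step.

Initialize: acc = 0
Entering loop: for k in range(4):

After execution: acc = 36
36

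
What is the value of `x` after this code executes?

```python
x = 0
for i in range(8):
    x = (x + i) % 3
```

Let's trace through this code step by step.

Initialize: x = 0
Entering loop: for i in range(8):

After execution: x = 1
1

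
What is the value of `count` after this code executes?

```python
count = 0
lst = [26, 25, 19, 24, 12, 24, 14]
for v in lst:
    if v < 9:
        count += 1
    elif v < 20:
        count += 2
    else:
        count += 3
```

Let's trace through this code step by step.

Initialize: count = 0
Initialize: lst = [26, 25, 19, 24, 12, 24, 14]
Entering loop: for v in lst:

After execution: count = 18
18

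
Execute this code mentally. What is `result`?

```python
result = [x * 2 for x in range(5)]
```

Let's trace through this code step by step.

Initialize: result = [x * 2 for x in range(5)]

After execution: result = [0, 2, 4, 6, 8]
[0, 2, 4, 6, 8]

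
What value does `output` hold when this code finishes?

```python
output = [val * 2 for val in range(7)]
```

Let's trace through this code step by step.

Initialize: output = [val * 2 for val in range(7)]

After execution: output = [0, 2, 4, 6, 8, 10, 12]
[0, 2, 4, 6, 8, 10, 12]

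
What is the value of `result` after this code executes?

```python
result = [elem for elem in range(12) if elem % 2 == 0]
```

Let's trace through this code step by step.

Initialize: result = [elem for elem in range(12) if elem % 2 == 0]

After execution: result = [0, 2, 4, 6, 8, 10]
[0, 2, 4, 6, 8, 10]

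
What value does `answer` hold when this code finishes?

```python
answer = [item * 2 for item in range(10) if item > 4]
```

Let's trace through this code step by step.

Initialize: answer = [item * 2 for item in range(10) if item > 4]

After execution: answer = [10, 12, 14, 16, 18]
[10, 12, 14, 16, 18]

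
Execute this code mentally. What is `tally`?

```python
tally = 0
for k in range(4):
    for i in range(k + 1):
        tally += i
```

Let's trace through this code step by step.

Initialize: tally = 0
Entering loop: for k in range(4):

After execution: tally = 10
10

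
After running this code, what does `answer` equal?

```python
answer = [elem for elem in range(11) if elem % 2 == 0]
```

Let's trace through this code step by step.

Initialize: answer = [elem for elem in range(11) if elem % 2 == 0]

After execution: answer = [0, 2, 4, 6, 8, 10]
[0, 2, 4, 6, 8, 10]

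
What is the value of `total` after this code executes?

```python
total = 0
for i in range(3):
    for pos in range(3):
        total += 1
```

Let's trace through this code step by step.

Initialize: total = 0
Entering loop: for i in range(3):

After execution: total = 9
9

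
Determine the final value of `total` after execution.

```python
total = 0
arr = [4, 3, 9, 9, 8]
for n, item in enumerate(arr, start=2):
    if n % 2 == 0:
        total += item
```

Let's trace through this code step by step.

Initialize: total = 0
Initialize: arr = [4, 3, 9, 9, 8]
Entering loop: for n, item in enumerate(arr, start=2):

After execution: total = 21
21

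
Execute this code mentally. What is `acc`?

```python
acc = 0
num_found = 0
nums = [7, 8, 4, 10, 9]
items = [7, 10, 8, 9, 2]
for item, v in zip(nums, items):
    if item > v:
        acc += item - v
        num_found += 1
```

Let's trace through this code step by step.

Initialize: acc = 0
Initialize: num_found = 0
Initialize: nums = [7, 8, 4, 10, 9]
Initialize: items = [7, 10, 8, 9, 2]
Entering loop: for item, v in zip(nums, items):

After execution: acc = 8
8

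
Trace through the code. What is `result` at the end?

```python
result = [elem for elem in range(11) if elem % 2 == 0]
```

Let's trace through this code step by step.

Initialize: result = [elem for elem in range(11) if elem % 2 == 0]

After execution: result = [0, 2, 4, 6, 8, 10]
[0, 2, 4, 6, 8, 10]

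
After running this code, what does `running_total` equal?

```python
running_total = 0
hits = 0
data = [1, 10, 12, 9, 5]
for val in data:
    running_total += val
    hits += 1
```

Let's trace through this code step by step.

Initialize: running_total = 0
Initialize: hits = 0
Initialize: data = [1, 10, 12, 9, 5]
Entering loop: for val in data:

After execution: running_total = 37
37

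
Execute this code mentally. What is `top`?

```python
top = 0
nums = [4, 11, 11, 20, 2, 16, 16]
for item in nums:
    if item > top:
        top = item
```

Let's trace through this code step by step.

Initialize: top = 0
Initialize: nums = [4, 11, 11, 20, 2, 16, 16]
Entering loop: for item in nums:

After execution: top = 20
20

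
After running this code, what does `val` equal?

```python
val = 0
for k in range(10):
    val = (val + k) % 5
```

Let's trace through this code step by step.

Initialize: val = 0
Entering loop: for k in range(10):

After execution: val = 0
0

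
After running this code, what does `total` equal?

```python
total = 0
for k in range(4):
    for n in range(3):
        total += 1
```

Let's trace through this code step by step.

Initialize: total = 0
Entering loop: for k in range(4):

After execution: total = 12
12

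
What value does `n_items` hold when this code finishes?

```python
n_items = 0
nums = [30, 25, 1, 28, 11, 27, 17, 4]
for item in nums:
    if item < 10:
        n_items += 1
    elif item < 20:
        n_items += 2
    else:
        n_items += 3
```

Let's trace through this code step by step.

Initialize: n_items = 0
Initialize: nums = [30, 25, 1, 28, 11, 27, 17, 4]
Entering loop: for item in nums:

After execution: n_items = 18
18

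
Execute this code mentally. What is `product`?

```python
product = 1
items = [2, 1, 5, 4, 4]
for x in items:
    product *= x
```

Let's trace through this code step by step.

Initialize: product = 1
Initialize: items = [2, 1, 5, 4, 4]
Entering loop: for x in items:

After execution: product = 160
160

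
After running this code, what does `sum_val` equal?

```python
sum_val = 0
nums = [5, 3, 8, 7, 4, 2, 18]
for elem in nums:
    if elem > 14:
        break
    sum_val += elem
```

Let's trace through this code step by step.

Initialize: sum_val = 0
Initialize: nums = [5, 3, 8, 7, 4, 2, 18]
Entering loop: for elem in nums:

After execution: sum_val = 29
29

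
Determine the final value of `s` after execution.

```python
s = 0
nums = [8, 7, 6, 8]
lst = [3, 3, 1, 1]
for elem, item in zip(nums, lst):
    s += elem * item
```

Let's trace through this code step by step.

Initialize: s = 0
Initialize: nums = [8, 7, 6, 8]
Initialize: lst = [3, 3, 1, 1]
Entering loop: for elem, item in zip(nums, lst):

After execution: s = 59
59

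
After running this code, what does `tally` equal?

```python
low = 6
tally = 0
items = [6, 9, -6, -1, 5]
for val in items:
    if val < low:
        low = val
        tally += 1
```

Let's trace through this code step by step.

Initialize: low = 6
Initialize: tally = 0
Initialize: items = [6, 9, -6, -1, 5]
Entering loop: for val in items:

After execution: tally = 1
1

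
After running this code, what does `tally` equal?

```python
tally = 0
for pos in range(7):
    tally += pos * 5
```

Let's trace through this code step by step.

Initialize: tally = 0
Entering loop: for pos in range(7):

After execution: tally = 105
105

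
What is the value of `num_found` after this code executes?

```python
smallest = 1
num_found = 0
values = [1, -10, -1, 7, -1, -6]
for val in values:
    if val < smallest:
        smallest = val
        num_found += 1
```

Let's trace through this code step by step.

Initialize: smallest = 1
Initialize: num_found = 0
Initialize: values = [1, -10, -1, 7, -1, -6]
Entering loop: for val in values:

After execution: num_found = 1
1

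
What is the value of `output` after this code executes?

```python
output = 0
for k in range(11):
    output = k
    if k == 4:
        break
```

Let's trace through this code step by step.

Initialize: output = 0
Entering loop: for k in range(11):

After execution: output = 4
4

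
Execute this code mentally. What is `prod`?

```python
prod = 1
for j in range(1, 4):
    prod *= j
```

Let's trace through this code step by step.

Initialize: prod = 1
Entering loop: for j in range(1, 4):

After execution: prod = 6
6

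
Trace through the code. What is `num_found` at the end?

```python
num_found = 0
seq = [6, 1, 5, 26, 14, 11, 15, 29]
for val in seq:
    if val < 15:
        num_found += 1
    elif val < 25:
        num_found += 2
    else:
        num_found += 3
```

Let's trace through this code step by step.

Initialize: num_found = 0
Initialize: seq = [6, 1, 5, 26, 14, 11, 15, 29]
Entering loop: for val in seq:

After execution: num_found = 13
13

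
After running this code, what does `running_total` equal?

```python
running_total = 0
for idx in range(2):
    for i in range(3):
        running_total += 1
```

Let's trace through this code step by step.

Initialize: running_total = 0
Entering loop: for idx in range(2):

After execution: running_total = 6
6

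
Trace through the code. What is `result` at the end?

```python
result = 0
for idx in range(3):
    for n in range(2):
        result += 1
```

Let's trace through this code step by step.

Initialize: result = 0
Entering loop: for idx in range(3):

After execution: result = 6
6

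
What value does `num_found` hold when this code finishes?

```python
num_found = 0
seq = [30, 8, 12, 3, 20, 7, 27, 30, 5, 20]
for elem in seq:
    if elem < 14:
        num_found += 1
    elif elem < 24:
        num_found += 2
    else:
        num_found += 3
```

Let's trace through this code step by step.

Initialize: num_found = 0
Initialize: seq = [30, 8, 12, 3, 20, 7, 27, 30, 5, 20]
Entering loop: for elem in seq:

After execution: num_found = 18
18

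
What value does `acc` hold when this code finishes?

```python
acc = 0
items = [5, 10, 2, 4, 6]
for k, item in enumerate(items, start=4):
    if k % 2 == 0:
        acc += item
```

Let's trace through this code step by step.

Initialize: acc = 0
Initialize: items = [5, 10, 2, 4, 6]
Entering loop: for k, item in enumerate(items, start=4):

After execution: acc = 13
13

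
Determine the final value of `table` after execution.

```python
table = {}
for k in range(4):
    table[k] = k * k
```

Let's trace through this code step by step.

Initialize: table = {}
Entering loop: for k in range(4):

After execution: table = {0: 0, 1: 1, 2: 4, 3: 9}
{0: 0, 1: 1, 2: 4, 3: 9}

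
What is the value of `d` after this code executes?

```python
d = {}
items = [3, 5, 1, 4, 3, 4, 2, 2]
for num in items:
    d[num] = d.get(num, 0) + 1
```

Let's trace through this code step by step.

Initialize: d = {}
Initialize: items = [3, 5, 1, 4, 3, 4, 2, 2]
Entering loop: for num in items:

After execution: d = {3: 2, 5: 1, 1: 1, 4: 2, 2: 2}
{3: 2, 5: 1, 1: 1, 4: 2, 2: 2}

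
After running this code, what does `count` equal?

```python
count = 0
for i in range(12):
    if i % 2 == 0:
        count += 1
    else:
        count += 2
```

Let's trace through this code step by step.

Initialize: count = 0
Entering loop: for i in range(12):

After execution: count = 18
18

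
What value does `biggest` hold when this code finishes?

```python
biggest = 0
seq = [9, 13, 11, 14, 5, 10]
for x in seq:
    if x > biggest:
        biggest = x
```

Let's trace through this code step by step.

Initialize: biggest = 0
Initialize: seq = [9, 13, 11, 14, 5, 10]
Entering loop: for x in seq:

After execution: biggest = 14
14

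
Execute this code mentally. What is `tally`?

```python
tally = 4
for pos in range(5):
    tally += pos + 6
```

Let's trace through this code step by step.

Initialize: tally = 4
Entering loop: for pos in range(5):

After execution: tally = 44
44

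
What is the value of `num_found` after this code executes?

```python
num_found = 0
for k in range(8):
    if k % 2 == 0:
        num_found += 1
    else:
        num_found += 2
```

Let's trace through this code step by step.

Initialize: num_found = 0
Entering loop: for k in range(8):

After execution: num_found = 12
12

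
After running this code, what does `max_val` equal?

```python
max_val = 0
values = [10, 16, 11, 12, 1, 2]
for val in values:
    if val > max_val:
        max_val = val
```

Let's trace through this code step by step.

Initialize: max_val = 0
Initialize: values = [10, 16, 11, 12, 1, 2]
Entering loop: for val in values:

After execution: max_val = 16
16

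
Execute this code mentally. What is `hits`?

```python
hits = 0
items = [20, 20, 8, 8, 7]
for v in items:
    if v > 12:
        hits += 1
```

Let's trace through this code step by step.

Initialize: hits = 0
Initialize: items = [20, 20, 8, 8, 7]
Entering loop: for v in items:

After execution: hits = 2
2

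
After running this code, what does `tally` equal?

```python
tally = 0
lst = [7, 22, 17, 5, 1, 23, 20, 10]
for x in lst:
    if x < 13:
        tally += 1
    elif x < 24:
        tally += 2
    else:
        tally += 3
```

Let's trace through this code step by step.

Initialize: tally = 0
Initialize: lst = [7, 22, 17, 5, 1, 23, 20, 10]
Entering loop: for x in lst:

After execution: tally = 12
12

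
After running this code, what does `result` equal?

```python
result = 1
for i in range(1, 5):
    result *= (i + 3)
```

Let's trace through this code step by step.

Initialize: result = 1
Entering loop: for i in range(1, 5):

After execution: result = 840
840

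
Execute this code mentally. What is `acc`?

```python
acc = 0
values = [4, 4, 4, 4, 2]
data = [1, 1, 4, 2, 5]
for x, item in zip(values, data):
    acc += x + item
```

Let's trace through this code step by step.

Initialize: acc = 0
Initialize: values = [4, 4, 4, 4, 2]
Initialize: data = [1, 1, 4, 2, 5]
Entering loop: for x, item in zip(values, data):

After execution: acc = 31
31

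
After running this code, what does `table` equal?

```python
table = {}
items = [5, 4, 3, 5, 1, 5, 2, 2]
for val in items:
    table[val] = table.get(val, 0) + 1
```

Let's trace through this code step by step.

Initialize: table = {}
Initialize: items = [5, 4, 3, 5, 1, 5, 2, 2]
Entering loop: for val in items:

After execution: table = {5: 3, 4: 1, 3: 1, 1: 1, 2: 2}
{5: 3, 4: 1, 3: 1, 1: 1, 2: 2}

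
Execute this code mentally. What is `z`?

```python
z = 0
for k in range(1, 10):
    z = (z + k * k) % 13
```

Let's trace through this code step by step.

Initialize: z = 0
Entering loop: for k in range(1, 10):

After execution: z = 12
12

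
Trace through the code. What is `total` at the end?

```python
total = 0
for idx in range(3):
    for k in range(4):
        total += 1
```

Let's trace through this code step by step.

Initialize: total = 0
Entering loop: for idx in range(3):

After execution: total = 12
12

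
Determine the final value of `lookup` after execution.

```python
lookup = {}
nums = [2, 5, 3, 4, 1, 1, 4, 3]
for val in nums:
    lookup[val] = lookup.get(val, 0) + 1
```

Let's trace through this code step by step.

Initialize: lookup = {}
Initialize: nums = [2, 5, 3, 4, 1, 1, 4, 3]
Entering loop: for val in nums:

After execution: lookup = {2: 1, 5: 1, 3: 2, 4: 2, 1: 2}
{2: 1, 5: 1, 3: 2, 4: 2, 1: 2}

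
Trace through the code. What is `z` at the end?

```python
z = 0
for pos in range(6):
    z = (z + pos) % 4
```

Let's trace through this code step by step.

Initialize: z = 0
Entering loop: for pos in range(6):

After execution: z = 3
3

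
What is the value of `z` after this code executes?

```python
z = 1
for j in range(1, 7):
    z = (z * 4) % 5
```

Let's trace through this code step by step.

Initialize: z = 1
Entering loop: for j in range(1, 7):

After execution: z = 1
1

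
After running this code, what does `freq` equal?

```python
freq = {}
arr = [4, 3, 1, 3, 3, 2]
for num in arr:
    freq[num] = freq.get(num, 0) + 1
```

Let's trace through this code step by step.

Initialize: freq = {}
Initialize: arr = [4, 3, 1, 3, 3, 2]
Entering loop: for num in arr:

After execution: freq = {4: 1, 3: 3, 1: 1, 2: 1}
{4: 1, 3: 3, 1: 1, 2: 1}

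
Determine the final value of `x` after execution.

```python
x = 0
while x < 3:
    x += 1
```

Let's trace through this code step by step.

Initialize: x = 0
Entering loop: while x < 3:

After execution: x = 3
3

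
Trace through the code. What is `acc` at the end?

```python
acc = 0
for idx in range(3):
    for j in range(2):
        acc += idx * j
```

Let's trace through this code step by step.

Initialize: acc = 0
Entering loop: for idx in range(3):

After execution: acc = 3
3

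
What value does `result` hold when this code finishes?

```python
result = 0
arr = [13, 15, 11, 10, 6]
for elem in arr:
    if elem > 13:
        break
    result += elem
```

Let's trace through this code step by step.

Initialize: result = 0
Initialize: arr = [13, 15, 11, 10, 6]
Entering loop: for elem in arr:

After execution: result = 13
13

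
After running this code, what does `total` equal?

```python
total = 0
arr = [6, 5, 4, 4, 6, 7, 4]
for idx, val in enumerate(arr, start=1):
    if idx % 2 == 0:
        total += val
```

Let's trace through this code step by step.

Initialize: total = 0
Initialize: arr = [6, 5, 4, 4, 6, 7, 4]
Entering loop: for idx, val in enumerate(arr, start=1):

After execution: total = 16
16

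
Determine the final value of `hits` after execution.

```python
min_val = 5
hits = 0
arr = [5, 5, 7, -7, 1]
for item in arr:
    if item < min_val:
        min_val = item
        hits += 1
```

Let's trace through this code step by step.

Initialize: min_val = 5
Initialize: hits = 0
Initialize: arr = [5, 5, 7, -7, 1]
Entering loop: for item in arr:

After execution: hits = 1
1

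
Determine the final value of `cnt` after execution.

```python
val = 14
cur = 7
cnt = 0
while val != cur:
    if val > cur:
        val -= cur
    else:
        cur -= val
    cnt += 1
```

Let's trace through this code step by step.

Initialize: val = 14
Initialize: cur = 7
Initialize: cnt = 0
Entering loop: while val != cur:

After execution: cnt = 1
1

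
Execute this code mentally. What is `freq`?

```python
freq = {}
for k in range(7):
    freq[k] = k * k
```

Let's trace through this code step by step.

Initialize: freq = {}
Entering loop: for k in range(7):

After execution: freq = {0: 0, 1: 1, 2: 4, 3: 9, 4: 16, 5: 25, 6: 36}
{0: 0, 1: 1, 2: 4, 3: 9, 4: 16, 5: 25, 6: 36}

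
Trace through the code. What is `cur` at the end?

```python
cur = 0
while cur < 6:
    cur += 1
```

Let's trace through this code step by step.

Initialize: cur = 0
Entering loop: while cur < 6:

After execution: cur = 6
6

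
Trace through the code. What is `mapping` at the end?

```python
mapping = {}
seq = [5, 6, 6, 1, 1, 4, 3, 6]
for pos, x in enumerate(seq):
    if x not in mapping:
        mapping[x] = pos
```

Let's trace through this code step by step.

Initialize: mapping = {}
Initialize: seq = [5, 6, 6, 1, 1, 4, 3, 6]
Entering loop: for pos, x in enumerate(seq):

After execution: mapping = {5: 0, 6: 1, 1: 3, 4: 5, 3: 6}
{5: 0, 6: 1, 1: 3, 4: 5, 3: 6}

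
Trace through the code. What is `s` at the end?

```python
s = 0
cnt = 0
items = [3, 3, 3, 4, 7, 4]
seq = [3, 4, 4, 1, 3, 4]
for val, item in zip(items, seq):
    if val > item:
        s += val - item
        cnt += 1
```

Let's trace through this code step by step.

Initialize: s = 0
Initialize: cnt = 0
Initialize: items = [3, 3, 3, 4, 7, 4]
Initialize: seq = [3, 4, 4, 1, 3, 4]
Entering loop: for val, item in zip(items, seq):

After execution: s = 7
7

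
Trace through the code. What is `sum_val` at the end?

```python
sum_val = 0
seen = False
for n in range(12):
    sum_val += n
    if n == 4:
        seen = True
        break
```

Let's trace through this code step by step.

Initialize: sum_val = 0
Initialize: seen = False
Entering loop: for n in range(12):

After execution: sum_val = 10
10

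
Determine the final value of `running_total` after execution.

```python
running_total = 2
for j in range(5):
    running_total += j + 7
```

Let's trace through this code step by step.

Initialize: running_total = 2
Entering loop: for j in range(5):

After execution: running_total = 47
47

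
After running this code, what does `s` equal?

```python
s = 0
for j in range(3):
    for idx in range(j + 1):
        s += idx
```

Let's trace through this code step by step.

Initialize: s = 0
Entering loop: for j in range(3):

After execution: s = 4
4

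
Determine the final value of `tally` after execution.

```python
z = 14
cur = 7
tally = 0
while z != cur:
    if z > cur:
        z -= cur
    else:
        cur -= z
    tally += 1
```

Let's trace through this code step by step.

Initialize: z = 14
Initialize: cur = 7
Initialize: tally = 0
Entering loop: while z != cur:

After execution: tally = 1
1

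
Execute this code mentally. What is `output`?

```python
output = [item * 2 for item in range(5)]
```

Let's trace through this code step by step.

Initialize: output = [item * 2 for item in range(5)]

After execution: output = [0, 2, 4, 6, 8]
[0, 2, 4, 6, 8]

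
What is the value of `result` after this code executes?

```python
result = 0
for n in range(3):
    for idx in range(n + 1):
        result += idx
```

Let's trace through this code step by step.

Initialize: result = 0
Entering loop: for n in range(3):

After execution: result = 4
4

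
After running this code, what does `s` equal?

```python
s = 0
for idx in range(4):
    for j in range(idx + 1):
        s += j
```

Let's trace through this code step by step.

Initialize: s = 0
Entering loop: for idx in range(4):

After execution: s = 10
10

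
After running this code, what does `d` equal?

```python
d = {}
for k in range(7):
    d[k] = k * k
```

Let's trace through this code step by step.

Initialize: d = {}
Entering loop: for k in range(7):

After execution: d = {0: 0, 1: 1, 2: 4, 3: 9, 4: 16, 5: 25, 6: 36}
{0: 0, 1: 1, 2: 4, 3: 9, 4: 16, 5: 25, 6: 36}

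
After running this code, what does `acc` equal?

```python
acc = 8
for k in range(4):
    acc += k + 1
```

Let's trace through this code step by step.

Initialize: acc = 8
Entering loop: for k in range(4):

After execution: acc = 18
18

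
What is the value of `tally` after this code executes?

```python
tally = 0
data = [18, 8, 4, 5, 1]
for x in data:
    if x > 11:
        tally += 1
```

Let's trace through this code step by step.

Initialize: tally = 0
Initialize: data = [18, 8, 4, 5, 1]
Entering loop: for x in data:

After execution: tally = 1
1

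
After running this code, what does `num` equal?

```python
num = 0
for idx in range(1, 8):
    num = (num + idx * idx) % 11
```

Let's trace through this code step by step.

Initialize: num = 0
Entering loop: for idx in range(1, 8):

After execution: num = 8
8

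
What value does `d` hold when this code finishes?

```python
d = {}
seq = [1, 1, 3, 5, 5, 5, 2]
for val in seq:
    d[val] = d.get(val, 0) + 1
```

Let's trace through this code step by step.

Initialize: d = {}
Initialize: seq = [1, 1, 3, 5, 5, 5, 2]
Entering loop: for val in seq:

After execution: d = {1: 2, 3: 1, 5: 3, 2: 1}
{1: 2, 3: 1, 5: 3, 2: 1}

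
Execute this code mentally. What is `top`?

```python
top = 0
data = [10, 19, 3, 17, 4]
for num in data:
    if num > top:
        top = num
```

Let's trace through this code step by step.

Initialize: top = 0
Initialize: data = [10, 19, 3, 17, 4]
Entering loop: for num in data:

After execution: top = 19
19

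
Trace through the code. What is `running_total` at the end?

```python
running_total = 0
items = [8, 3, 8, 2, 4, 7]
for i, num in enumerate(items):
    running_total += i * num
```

Let's trace through this code step by step.

Initialize: running_total = 0
Initialize: items = [8, 3, 8, 2, 4, 7]
Entering loop: for i, num in enumerate(items):

After execution: running_total = 76
76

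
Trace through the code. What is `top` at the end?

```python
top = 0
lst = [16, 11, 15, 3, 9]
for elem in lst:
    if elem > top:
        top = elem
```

Let's trace through this code step by step.

Initialize: top = 0
Initialize: lst = [16, 11, 15, 3, 9]
Entering loop: for elem in lst:

After execution: top = 16
16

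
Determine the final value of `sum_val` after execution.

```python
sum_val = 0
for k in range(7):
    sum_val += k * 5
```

Let's trace through this code step by step.

Initialize: sum_val = 0
Entering loop: for k in range(7):

After execution: sum_val = 105
105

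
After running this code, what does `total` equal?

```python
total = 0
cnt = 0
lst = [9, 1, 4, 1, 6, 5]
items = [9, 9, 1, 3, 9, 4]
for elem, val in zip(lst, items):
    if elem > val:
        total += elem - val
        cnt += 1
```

Let's trace through this code step by step.

Initialize: total = 0
Initialize: cnt = 0
Initialize: lst = [9, 1, 4, 1, 6, 5]
Initialize: items = [9, 9, 1, 3, 9, 4]
Entering loop: for elem, val in zip(lst, items):

After execution: total = 4
4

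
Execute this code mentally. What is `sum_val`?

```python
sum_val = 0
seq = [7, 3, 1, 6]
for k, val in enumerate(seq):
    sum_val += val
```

Let's trace through this code step by step.

Initialize: sum_val = 0
Initialize: seq = [7, 3, 1, 6]
Entering loop: for k, val in enumerate(seq):

After execution: sum_val = 17
17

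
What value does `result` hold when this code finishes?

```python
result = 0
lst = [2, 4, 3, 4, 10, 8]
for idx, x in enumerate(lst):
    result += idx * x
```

Let's trace through this code step by step.

Initialize: result = 0
Initialize: lst = [2, 4, 3, 4, 10, 8]
Entering loop: for idx, x in enumerate(lst):

After execution: result = 102
102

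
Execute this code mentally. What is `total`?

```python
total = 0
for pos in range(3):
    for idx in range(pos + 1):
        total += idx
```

Let's trace through this code step by step.

Initialize: total = 0
Entering loop: for pos in range(3):

After execution: total = 4
4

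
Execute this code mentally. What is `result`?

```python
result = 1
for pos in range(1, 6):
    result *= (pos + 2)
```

Let's trace through this code step by step.

Initialize: result = 1
Entering loop: for pos in range(1, 6):

After execution: result = 2520
2520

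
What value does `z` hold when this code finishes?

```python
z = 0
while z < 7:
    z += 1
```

Let's trace through this code step by step.

Initialize: z = 0
Entering loop: while z < 7:

After execution: z = 7
7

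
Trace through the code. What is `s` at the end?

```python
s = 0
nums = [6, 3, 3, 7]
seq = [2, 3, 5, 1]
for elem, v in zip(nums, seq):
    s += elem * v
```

Let's trace through this code step by step.

Initialize: s = 0
Initialize: nums = [6, 3, 3, 7]
Initialize: seq = [2, 3, 5, 1]
Entering loop: for elem, v in zip(nums, seq):

After execution: s = 43
43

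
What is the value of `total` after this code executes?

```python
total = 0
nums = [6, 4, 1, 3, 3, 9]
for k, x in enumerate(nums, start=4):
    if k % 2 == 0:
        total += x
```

Let's trace through this code step by step.

Initialize: total = 0
Initialize: nums = [6, 4, 1, 3, 3, 9]
Entering loop: for k, x in enumerate(nums, start=4):

After execution: total = 10
10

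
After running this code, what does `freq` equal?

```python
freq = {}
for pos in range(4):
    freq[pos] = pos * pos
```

Let's trace through this code step by step.

Initialize: freq = {}
Entering loop: for pos in range(4):

After execution: freq = {0: 0, 1: 1, 2: 4, 3: 9}
{0: 0, 1: 1, 2: 4, 3: 9}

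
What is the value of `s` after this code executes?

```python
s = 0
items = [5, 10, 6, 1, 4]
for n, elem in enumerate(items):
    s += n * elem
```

Let's trace through this code step by step.

Initialize: s = 0
Initialize: items = [5, 10, 6, 1, 4]
Entering loop: for n, elem in enumerate(items):

After execution: s = 41
41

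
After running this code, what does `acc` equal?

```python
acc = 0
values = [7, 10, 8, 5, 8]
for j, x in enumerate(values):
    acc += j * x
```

Let's trace through this code step by step.

Initialize: acc = 0
Initialize: values = [7, 10, 8, 5, 8]
Entering loop: for j, x in enumerate(values):

After execution: acc = 73
73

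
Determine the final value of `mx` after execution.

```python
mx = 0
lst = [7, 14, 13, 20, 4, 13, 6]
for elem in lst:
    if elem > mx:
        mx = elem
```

Let's trace through this code step by step.

Initialize: mx = 0
Initialize: lst = [7, 14, 13, 20, 4, 13, 6]
Entering loop: for elem in lst:

After execution: mx = 20
20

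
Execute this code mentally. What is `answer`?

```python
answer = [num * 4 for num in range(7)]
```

Let's trace through this code step by step.

Initialize: answer = [num * 4 for num in range(7)]

After execution: answer = [0, 4, 8, 12, 16, 20, 24]
[0, 4, 8, 12, 16, 20, 24]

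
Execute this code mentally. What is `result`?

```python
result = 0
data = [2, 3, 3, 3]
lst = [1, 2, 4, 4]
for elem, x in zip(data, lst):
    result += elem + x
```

Let's trace through this code step by step.

Initialize: result = 0
Initialize: data = [2, 3, 3, 3]
Initialize: lst = [1, 2, 4, 4]
Entering loop: for elem, x in zip(data, lst):

After execution: result = 22
22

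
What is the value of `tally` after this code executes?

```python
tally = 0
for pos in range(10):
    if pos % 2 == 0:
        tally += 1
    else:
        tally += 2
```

Let's trace through this code step by step.

Initialize: tally = 0
Entering loop: for pos in range(10):

After execution: tally = 15
15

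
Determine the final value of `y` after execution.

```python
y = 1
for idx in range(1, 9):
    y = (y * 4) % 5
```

Let's trace through this code step by step.

Initialize: y = 1
Entering loop: for idx in range(1, 9):

After execution: y = 1
1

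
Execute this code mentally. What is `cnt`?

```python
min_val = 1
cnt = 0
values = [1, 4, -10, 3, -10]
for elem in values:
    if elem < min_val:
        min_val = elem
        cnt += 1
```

Let's trace through this code step by step.

Initialize: min_val = 1
Initialize: cnt = 0
Initialize: values = [1, 4, -10, 3, -10]
Entering loop: for elem in values:

After execution: cnt = 1
1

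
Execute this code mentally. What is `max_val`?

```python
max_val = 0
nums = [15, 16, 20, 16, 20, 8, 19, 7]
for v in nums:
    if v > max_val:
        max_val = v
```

Let's trace through this code step by step.

Initialize: max_val = 0
Initialize: nums = [15, 16, 20, 16, 20, 8, 19, 7]
Entering loop: for v in nums:

After execution: max_val = 20
20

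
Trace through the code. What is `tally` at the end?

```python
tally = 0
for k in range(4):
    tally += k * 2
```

Let's trace through this code step by step.

Initialize: tally = 0
Entering loop: for k in range(4):

After execution: tally = 12
12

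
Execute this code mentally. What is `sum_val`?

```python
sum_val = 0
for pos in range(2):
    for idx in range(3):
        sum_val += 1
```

Let's trace through this code step by step.

Initialize: sum_val = 0
Entering loop: for pos in range(2):

After execution: sum_val = 6
6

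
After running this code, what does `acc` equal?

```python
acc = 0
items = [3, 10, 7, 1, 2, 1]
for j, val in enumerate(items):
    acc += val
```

Let's trace through this code step by step.

Initialize: acc = 0
Initialize: items = [3, 10, 7, 1, 2, 1]
Entering loop: for j, val in enumerate(items):

After execution: acc = 24
24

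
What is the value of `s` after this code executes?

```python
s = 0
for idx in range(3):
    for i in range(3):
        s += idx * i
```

Let's trace through this code step by step.

Initialize: s = 0
Entering loop: for idx in range(3):

After execution: s = 9
9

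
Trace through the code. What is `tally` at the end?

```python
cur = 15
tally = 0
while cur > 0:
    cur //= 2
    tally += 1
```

Let's trace through this code step by step.

Initialize: cur = 15
Initialize: tally = 0
Entering loop: while cur > 0:

After execution: tally = 4
4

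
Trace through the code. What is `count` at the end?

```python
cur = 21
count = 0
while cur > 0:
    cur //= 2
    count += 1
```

Let's trace through this code step by step.

Initialize: cur = 21
Initialize: count = 0
Entering loop: while cur > 0:

After execution: count = 5
5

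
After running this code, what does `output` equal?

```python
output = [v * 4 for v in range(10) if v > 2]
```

Let's trace through this code step by step.

Initialize: output = [v * 4 for v in range(10) if v > 2]

After execution: output = [12, 16, 20, 24, 28, 32, 36]
[12, 16, 20, 24, 28, 32, 36]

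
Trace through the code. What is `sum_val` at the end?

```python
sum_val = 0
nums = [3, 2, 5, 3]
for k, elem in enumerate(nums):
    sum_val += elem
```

Let's trace through this code step by step.

Initialize: sum_val = 0
Initialize: nums = [3, 2, 5, 3]
Entering loop: for k, elem in enumerate(nums):

After execution: sum_val = 13
13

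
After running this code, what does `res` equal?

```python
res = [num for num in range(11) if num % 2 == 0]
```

Let's trace through this code step by step.

Initialize: res = [num for num in range(11) if num % 2 == 0]

After execution: res = [0, 2, 4, 6, 8, 10]
[0, 2, 4, 6, 8, 10]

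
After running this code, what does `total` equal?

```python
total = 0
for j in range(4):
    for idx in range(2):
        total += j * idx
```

Let's trace through this code step by step.

Initialize: total = 0
Entering loop: for j in range(4):

After execution: total = 6
6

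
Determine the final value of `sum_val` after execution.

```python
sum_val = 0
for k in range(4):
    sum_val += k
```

Let's trace through this code step by step.

Initialize: sum_val = 0
Entering loop: for k in range(4):

After execution: sum_val = 6
6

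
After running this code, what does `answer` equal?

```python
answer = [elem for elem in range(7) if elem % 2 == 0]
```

Let's trace through this code step by step.

Initialize: answer = [elem for elem in range(7) if elem % 2 == 0]

After execution: answer = [0, 2, 4, 6]
[0, 2, 4, 6]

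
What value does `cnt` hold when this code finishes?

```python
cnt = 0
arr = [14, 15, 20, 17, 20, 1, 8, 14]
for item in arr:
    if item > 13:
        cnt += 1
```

Let's trace through this code step by step.

Initialize: cnt = 0
Initialize: arr = [14, 15, 20, 17, 20, 1, 8, 14]
Entering loop: for item in arr:

After execution: cnt = 6
6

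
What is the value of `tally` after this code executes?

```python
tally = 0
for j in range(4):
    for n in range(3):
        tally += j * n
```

Let's trace through this code step by step.

Initialize: tally = 0
Entering loop: for j in range(4):

After execution: tally = 18
18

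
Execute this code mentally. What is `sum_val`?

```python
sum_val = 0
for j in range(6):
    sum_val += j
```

Let's trace through this code step by step.

Initialize: sum_val = 0
Entering loop: for j in range(6):

After execution: sum_val = 15
15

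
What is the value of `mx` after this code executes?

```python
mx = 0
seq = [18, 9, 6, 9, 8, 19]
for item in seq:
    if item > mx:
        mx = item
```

Let's trace through this code step by step.

Initialize: mx = 0
Initialize: seq = [18, 9, 6, 9, 8, 19]
Entering loop: for item in seq:

After execution: mx = 19
19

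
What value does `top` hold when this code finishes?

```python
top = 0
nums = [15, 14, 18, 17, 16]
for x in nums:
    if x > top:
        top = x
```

Let's trace through this code step by step.

Initialize: top = 0
Initialize: nums = [15, 14, 18, 17, 16]
Entering loop: for x in nums:

After execution: top = 18
18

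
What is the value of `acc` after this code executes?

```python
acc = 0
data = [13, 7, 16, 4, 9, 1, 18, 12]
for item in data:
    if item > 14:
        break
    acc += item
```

Let's trace through this code step by step.

Initialize: acc = 0
Initialize: data = [13, 7, 16, 4, 9, 1, 18, 12]
Entering loop: for item in data:

After execution: acc = 20
20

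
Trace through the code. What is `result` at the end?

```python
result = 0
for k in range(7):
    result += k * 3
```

Let's trace through this code step by step.

Initialize: result = 0
Entering loop: for k in range(7):

After execution: result = 63
63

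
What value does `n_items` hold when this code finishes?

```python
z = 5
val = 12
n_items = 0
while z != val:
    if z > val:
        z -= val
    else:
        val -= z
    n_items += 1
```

Let's trace through this code step by step.

Initialize: z = 5
Initialize: val = 12
Initialize: n_items = 0
Entering loop: while z != val:

After execution: n_items = 5
5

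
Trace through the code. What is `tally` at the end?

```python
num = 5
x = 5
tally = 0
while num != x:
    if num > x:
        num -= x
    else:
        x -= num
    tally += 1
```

Let's trace through this code step by step.

Initialize: num = 5
Initialize: x = 5
Initialize: tally = 0
Entering loop: while num != x:

After execution: tally = 0
0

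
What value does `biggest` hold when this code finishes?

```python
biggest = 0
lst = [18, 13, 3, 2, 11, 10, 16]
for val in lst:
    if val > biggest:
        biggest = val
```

Let's trace through this code step by step.

Initialize: biggest = 0
Initialize: lst = [18, 13, 3, 2, 11, 10, 16]
Entering loop: for val in lst:

After execution: biggest = 18
18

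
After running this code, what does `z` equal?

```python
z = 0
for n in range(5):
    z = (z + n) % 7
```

Let's trace through this code step by step.

Initialize: z = 0
Entering loop: for n in range(5):

After execution: z = 3
3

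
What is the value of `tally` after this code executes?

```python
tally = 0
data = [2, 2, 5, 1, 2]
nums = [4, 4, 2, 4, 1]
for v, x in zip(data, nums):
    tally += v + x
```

Let's trace through this code step by step.

Initialize: tally = 0
Initialize: data = [2, 2, 5, 1, 2]
Initialize: nums = [4, 4, 2, 4, 1]
Entering loop: for v, x in zip(data, nums):

After execution: tally = 27
27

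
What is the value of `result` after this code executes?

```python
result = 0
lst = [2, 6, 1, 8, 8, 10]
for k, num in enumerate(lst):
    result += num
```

Let's trace through this code step by step.

Initialize: result = 0
Initialize: lst = [2, 6, 1, 8, 8, 10]
Entering loop: for k, num in enumerate(lst):

After execution: result = 35
35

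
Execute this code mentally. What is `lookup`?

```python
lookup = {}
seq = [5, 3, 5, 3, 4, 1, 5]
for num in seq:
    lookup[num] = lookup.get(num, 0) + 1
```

Let's trace through this code step by step.

Initialize: lookup = {}
Initialize: seq = [5, 3, 5, 3, 4, 1, 5]
Entering loop: for num in seq:

After execution: lookup = {5: 3, 3: 2, 4: 1, 1: 1}
{5: 3, 3: 2, 4: 1, 1: 1}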